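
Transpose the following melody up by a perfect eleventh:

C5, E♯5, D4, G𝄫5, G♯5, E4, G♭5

F6 A#6 G5 Cbb7 C#7 A5 Cb7

C5 becomes F6
E#5 becomes A#6
D4 becomes G5
Gbb5 becomes Cbb7
G#5 becomes C#7
E4 becomes A5
Gb5 becomes Cb7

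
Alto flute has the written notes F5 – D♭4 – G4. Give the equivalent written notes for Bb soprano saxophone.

First find concert pitch: the alto flute sounds a perfect fourth below written, so F5 D♭4 G4 sounds C5 Ab3 D4.
Then write for Bb soprano saxophone: it sounds a major second below written, so the part must be a major second above concert.
C5 → D5
Ab3 → Bb3
D4 → E4

D5 Bb3 E4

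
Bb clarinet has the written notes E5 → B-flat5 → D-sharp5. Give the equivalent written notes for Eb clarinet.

B4 F5 A#4

First find concert pitch: the Bb clarinet sounds a major second below written, so E5 B-flat5 D-sharp5 sounds D5 Ab5 C#5.
Then write for Eb clarinet: it sounds a minor third above written, so the part must be a minor third below concert.
D5 → B4
Ab5 → F5
C#5 → A#4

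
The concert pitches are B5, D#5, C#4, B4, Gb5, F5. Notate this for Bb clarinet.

C#6 E#5 D#4 C#5 Ab5 G5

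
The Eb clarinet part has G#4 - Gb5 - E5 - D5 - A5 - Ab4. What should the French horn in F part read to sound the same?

First find concert pitch: the Eb clarinet sounds a minor third above written, so G#4 Gb5 E5 D5 A5 Ab4 sounds B4 Bbb5 G5 F5 C6 Cb5.
Then write for French horn in F: it sounds a perfect fifth below written, so the part must be a perfect fifth above concert.
B4 → F#5
Bbb5 → Fb6
G5 → D6
F5 → C6
C6 → G6
Cb5 → Gb5

F#5 Fb6 D6 C6 G6 Gb5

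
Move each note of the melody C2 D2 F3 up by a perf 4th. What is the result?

F2 G2 Bb3

C2: a fourth up reaches F, and 5 semitones makes it F2.
A perfect fourth up from D2 gives G2.
F3 up a perfect fourth is Bb3.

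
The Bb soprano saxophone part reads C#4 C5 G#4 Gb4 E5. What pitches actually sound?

B3 Bb4 F#4 Fb4 D5

Written C4 on the Bb soprano saxophone sounds as Bb3, a major second lower; apply that shift to every note.
C#4 to B3
C5 to Bb4
G#4 to F#4
Gb4 to Fb4
E5 to D5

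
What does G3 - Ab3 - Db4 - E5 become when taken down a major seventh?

Ab2 Bbb2 Ebb3 F4

G3 to Ab2
Ab3 to Bbb2
Db4 to Ebb3
E5 to F4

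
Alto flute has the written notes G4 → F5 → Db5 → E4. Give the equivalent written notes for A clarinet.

F4 Eb5 Cb5 D4

First find concert pitch: the alto flute sounds a perfect fourth below written, so G4 F5 Db5 E4 sounds D4 C5 Ab4 B3.
Then write for A clarinet: it sounds a minor third below written, so the part must be a minor third above concert.
D4 → F4
C5 → Eb5
Ab4 → Cb5
B3 → D4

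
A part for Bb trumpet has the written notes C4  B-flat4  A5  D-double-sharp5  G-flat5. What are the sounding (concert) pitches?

Bb3 Ab4 G5 C##5 Fb5

The Bb trumpet sounds a major second below written, so transpose each written note down a major second.
C4 -> Bb3
Bb4 -> Ab4
A5 -> G5
D##5 -> C##5
Gb5 -> Fb5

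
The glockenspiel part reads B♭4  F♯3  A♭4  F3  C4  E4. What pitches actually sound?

Bb6 F#5 Ab6 F5 C6 E6

Written C4 on the glockenspiel sounds as C6, a perfect fifteenth higher; apply that shift to every note.
Bb4 -> Bb6
F#3 -> F#5
Ab4 -> Ab6
F3 -> F5
C4 -> C6
E4 -> E6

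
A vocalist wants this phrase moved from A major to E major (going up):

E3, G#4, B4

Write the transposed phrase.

B3 D#5 F#5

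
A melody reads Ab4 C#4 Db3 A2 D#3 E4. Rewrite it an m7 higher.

Gb5 B4 Cb4 G3 C#4 D5

Ab4 gives Gb5
C#4 gives B4
Db3 gives Cb4
A2 gives G3
D#3 gives C#4
E4 gives D5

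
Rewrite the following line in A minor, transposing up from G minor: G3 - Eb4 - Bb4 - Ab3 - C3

G minor to A minor up is a major second, so every note moves up by that interval.
G3 -> A3
Eb4 -> F4
Bb4 -> C5
Ab3 -> Bb3
C3 -> D3

A3 F4 C5 Bb3 D3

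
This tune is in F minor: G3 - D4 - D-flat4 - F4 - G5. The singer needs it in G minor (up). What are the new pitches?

From F up to G is a major second; apply that to each pitch.
G3 → A3
D4 → E4
Db4 → Eb4
F4 → G4
G5 → A5

A3 E4 Eb4 G4 A5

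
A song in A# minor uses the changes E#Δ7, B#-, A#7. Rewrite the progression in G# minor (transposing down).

D#Δ7 A#- G#7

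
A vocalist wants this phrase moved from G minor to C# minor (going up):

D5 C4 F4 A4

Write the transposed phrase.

G#5 F#4 B4 D#5

From G up to C# is an augmented fourth; apply that to each pitch.
D5 becomes G#5
C4 becomes F#4
F4 becomes B4
A4 becomes D#5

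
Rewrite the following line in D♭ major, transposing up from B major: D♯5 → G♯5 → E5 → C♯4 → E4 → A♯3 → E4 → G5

F5 Bb5 Gb5 Eb4 Gb4 C4 Gb4 Bbb5

B major to D♭ major up is a diminished third, so every note moves up by that interval.
D#5 becomes F5
G#5 becomes Bb5
E5 becomes Gb5
C#4 becomes Eb4
E4 becomes Gb4
A#3 becomes C4
E4 becomes Gb4
G5 becomes Bbb5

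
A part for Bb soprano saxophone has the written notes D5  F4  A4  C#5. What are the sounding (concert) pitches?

Written C4 on the Bb soprano saxophone sounds as Bb3, a major second lower; apply that shift to every note.
D5 becomes C5
F4 becomes Eb4
A4 becomes G4
C#5 becomes B4

C5 Eb4 G4 B4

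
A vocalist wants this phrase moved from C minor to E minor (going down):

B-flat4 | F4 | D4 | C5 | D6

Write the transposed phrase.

From C down to E is a minor sixth; apply that to each pitch.
Bb4 becomes D4
F4 becomes A3
D4 becomes F#3
C5 becomes E4
D6 becomes F#5

D4 A3 F#3 E4 F#5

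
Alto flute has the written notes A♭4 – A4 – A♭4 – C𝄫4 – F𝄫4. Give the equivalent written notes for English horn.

First find concert pitch: the alto flute sounds a perfect fourth below written, so A♭4 A4 A♭4 C𝄫4 F𝄫4 sounds Eb4 E4 Eb4 Gbb3 Cbb4.
Then write for English horn: it sounds a perfect fifth below written, so the part must be a perfect fifth above concert.
Eb4 → Bb4
E4 → B4
Eb4 → Bb4
Gbb3 → Dbb4
Cbb4 → Gbb4

Bb4 B4 Bb4 Dbb4 Gbb4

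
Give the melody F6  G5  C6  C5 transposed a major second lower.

A major second down from F6 gives Eb6.
G5: a second down reaches F, and 2 semitones makes it F5.
C6 down a major second is Bb5.
C5: a second down reaches B, and 2 semitones makes it Bb4.

Eb6 F5 Bb5 Bb4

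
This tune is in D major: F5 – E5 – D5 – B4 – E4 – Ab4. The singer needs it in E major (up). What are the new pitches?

From D up to E is a major second; apply that to each pitch.
F5 becomes G5
E5 becomes F#5
D5 becomes E5
B4 becomes C#5
E4 becomes F#4
Ab4 becomes Bb4

G5 F#5 E5 C#5 F#4 Bb4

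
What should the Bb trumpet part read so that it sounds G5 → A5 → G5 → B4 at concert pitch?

Written C4 sounds as Bb3 on the Bb trumpet, so concert pitches are written a major second up.
G5 to A5
A5 to B5
G5 to A5
B4 to C#5

A5 B5 A5 C#5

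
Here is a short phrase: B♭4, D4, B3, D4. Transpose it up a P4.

Eb5 G4 E4 G4

Bb4 gives Eb5
D4 gives G4
B3 gives E4
D4 gives G4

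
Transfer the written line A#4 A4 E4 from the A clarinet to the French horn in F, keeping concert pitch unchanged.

C##5 C#5 G#4

First find concert pitch: the A clarinet sounds a minor third below written, so A#4 A4 E4 sounds F##4 F#4 C#4.
Then write for French horn in F: it sounds a perfect fifth below written, so the part must be a perfect fifth above concert.
F##4 → C##5
F#4 → C#5
C#4 → G#4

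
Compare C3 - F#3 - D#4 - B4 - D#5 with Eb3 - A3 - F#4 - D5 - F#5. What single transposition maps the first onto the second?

up a minor third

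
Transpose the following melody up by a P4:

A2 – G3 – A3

D3 C4 D4

A2 -> D3
G3 -> C4
A3 -> D4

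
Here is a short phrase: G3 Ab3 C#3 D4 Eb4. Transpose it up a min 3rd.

Bb3 Cb4 E3 F4 Gb4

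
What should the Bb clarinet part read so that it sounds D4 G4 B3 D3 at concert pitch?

E4 A4 C#4 E3

The Bb clarinet sounds a major second below written, so the written part must be a major second above concert — transpose each note up.
D4 gives E4
G4 gives A4
B3 gives C#4
D3 gives E3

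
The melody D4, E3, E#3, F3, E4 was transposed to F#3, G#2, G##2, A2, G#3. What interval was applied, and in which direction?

down a minor sixth

From D4 to F#3 is 6 letter names — a sixth of some quality.
F#3 to D4 is 8 semitones, which makes it a minor sixth; the second version is lower, so the direction is down.
Checking another pair — E4 → G#3 — gives the same interval.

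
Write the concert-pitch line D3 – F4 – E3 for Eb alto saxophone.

B3 D5 C#4

The Eb alto saxophone sounds a major sixth below written, so the written part must be a major sixth above concert — transpose each note up.
D3 gives B3
F4 gives D5
E3 gives C#4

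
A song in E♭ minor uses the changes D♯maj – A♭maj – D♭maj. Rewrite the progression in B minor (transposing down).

A##maj Emaj Amaj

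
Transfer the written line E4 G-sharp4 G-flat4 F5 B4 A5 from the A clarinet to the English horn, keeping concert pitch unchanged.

G#4 B#4 Bb4 A5 D#5 C#6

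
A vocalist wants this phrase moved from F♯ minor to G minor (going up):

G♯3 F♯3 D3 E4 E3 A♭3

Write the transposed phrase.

A3 G3 Eb3 F4 F3 Bbb3

From F♯ up to G is a minor second; apply that to each pitch.
G#3 -> A3
F#3 -> G3
D3 -> Eb3
E4 -> F4
E3 -> F3
Ab3 -> Bbb3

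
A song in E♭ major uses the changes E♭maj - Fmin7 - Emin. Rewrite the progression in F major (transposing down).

Fmaj Gmin7 F#min

E♭ major down to F major is a minor seventh; each chord root moves by that interval while the quality stays the same.
E♭maj: root E♭ down a minor seventh → F, giving Fmaj.
Fmin7: root F down a minor seventh → G, giving Gmin7.
Emin: root E down a minor seventh → F#, giving F#min.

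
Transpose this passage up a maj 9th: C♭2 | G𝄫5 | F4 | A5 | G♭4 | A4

Cb2 -> Db3
Gbb5 -> Abb6
F4 -> G5
A5 -> B6
Gb4 -> Ab5
A4 -> B5

Db3 Abb6 G5 B6 Ab5 B5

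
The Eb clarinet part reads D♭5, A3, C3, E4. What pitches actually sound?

Fb5 C4 Eb3 G4

Written C4 on the Eb clarinet sounds as Eb4, a minor third higher; apply that shift to every note.
Db5 becomes Fb5
A3 becomes C4
C3 becomes Eb3
E4 becomes G4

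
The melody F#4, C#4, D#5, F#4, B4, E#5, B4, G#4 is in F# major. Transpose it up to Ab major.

F# major to Ab major up is a diminished third, so every note moves up by that interval.
F#4 -> Ab4
C#4 -> Eb4
D#5 -> F5
F#4 -> Ab4
B4 -> Db5
E#5 -> G5
B4 -> Db5
G#4 -> Bb4

Ab4 Eb4 F5 Ab4 Db5 G5 Db5 Bb4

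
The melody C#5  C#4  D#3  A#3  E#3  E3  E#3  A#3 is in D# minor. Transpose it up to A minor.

G5 G4 A3 E4 B3 Bb3 B3 E4

D# minor to A minor up is a diminished fifth, so every note moves up by that interval.
C#5 -> G5
C#4 -> G4
D#3 -> A3
A#3 -> E4
E#3 -> B3
E3 -> Bb3
E#3 -> B3
A#3 -> E4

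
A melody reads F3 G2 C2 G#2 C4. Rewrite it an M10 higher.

A major tenth up from F3 gives A4.
G2 up a major tenth is B3.
A major tenth up from C2 gives E3.
G#2 up a major tenth is B#3.
A major tenth up from C4 gives E5.

A4 B3 E3 B#3 E5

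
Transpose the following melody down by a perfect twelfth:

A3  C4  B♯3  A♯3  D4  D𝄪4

D2 F2 E#2 D#2 G2 G##2

A3: a twelfth down reaches D, and 19 semitones makes it D2.
C4: a twelfth down reaches F, and 19 semitones makes it F2.
B#3 down a perfect twelfth is E#2.
A#3: a twelfth down reaches D, and 19 semitones makes it D#2.
D4 down a perfect twelfth is G2.
D##4: a twelfth down reaches G, and 19 semitones makes it G##2.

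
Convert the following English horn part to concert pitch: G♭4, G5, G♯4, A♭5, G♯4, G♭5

The English horn sounds a perfect fifth below written, so transpose each written note down a perfect fifth.
Gb4 becomes Cb4
G5 becomes C5
G#4 becomes C#4
Ab5 becomes Db5
G#4 becomes C#4
Gb5 becomes Cb5

Cb4 C5 C#4 Db5 C#4 Cb5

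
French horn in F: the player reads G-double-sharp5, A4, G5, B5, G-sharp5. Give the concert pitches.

The French horn in F sounds a perfect fifth below written, so transpose each written note down a perfect fifth.
G##5 to C##5
A4 to D4
G5 to C5
B5 to E5
G#5 to C#5

C##5 D4 C5 E5 C#5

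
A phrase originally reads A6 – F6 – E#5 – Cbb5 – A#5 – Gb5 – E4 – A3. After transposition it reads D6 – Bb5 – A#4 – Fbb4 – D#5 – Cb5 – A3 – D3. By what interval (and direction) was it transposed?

down a perfect fifth

From A6 to D6 is 5 letter names — a fifth of some quality.
D6 to A6 is 7 semitones, which makes it a perfect fifth; the second version is lower, so the direction is down.
Checking another pair — A3 → D3 — gives the same interval.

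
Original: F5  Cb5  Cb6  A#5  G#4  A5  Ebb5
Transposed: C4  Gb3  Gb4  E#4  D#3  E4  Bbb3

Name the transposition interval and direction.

down a perfect eleventh

Take the first pair: F5 → C4. F to C spans 11 letter names, so the interval is some kind of eleventh.
C4 to F5 is 17 semitones, which makes it a perfect eleventh; the second version is lower, so the direction is down.
Checking another pair — Ebb5 → Bbb3 — gives the same interval.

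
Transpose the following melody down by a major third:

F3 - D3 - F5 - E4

F3: a third down reaches D, and 4 semitones makes it Db3.
A major third down from D3 gives Bb2.
F5: a third down reaches D, and 4 semitones makes it Db5.
E4: a third down reaches C, and 4 semitones makes it C4.

Db3 Bb2 Db5 C4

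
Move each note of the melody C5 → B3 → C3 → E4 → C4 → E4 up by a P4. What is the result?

C5 up a perfect fourth is F5.
B3: a fourth up reaches E, and 5 semitones makes it E4.
C3 up a perfect fourth is F3.
E4 up a perfect fourth is A4.
C4: a fourth up reaches F, and 5 semitones makes it F4.
E4 up a perfect fourth is A4.

F5 E4 F3 A4 F4 A4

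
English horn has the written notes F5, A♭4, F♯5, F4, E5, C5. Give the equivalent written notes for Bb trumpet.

C5 Eb4 C#5 C4 B4 G4

First find concert pitch: the English horn sounds a perfect fifth below written, so F5 A♭4 F♯5 F4 E5 C5 sounds Bb4 Db4 B4 Bb3 A4 F4.
Then write for Bb trumpet: it sounds a major second below written, so the part must be a major second above concert.
Bb4 → C5
Db4 → Eb4
B4 → C#5
Bb3 → C4
A4 → B4
F4 → G4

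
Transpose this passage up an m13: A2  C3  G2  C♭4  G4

F4 Ab4 Eb4 Abb5 Eb6

A2 to F4
C3 to Ab4
G2 to Eb4
Cb4 to Abb5
G4 to Eb6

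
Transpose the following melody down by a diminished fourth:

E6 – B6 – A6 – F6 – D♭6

B#5 F##6 E#6 C#6 A5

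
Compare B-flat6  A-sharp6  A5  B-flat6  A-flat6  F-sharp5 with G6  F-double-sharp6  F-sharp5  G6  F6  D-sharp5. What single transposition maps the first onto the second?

down a minor third

Take the first pair: Bb6 → G6. B to G spans 3 letter names, so the interval is some kind of third.
G6 to Bb6 is 3 semitones, which makes it a minor third; the second version is lower, so the direction is down.
Checking another pair — F#5 → D#5 — gives the same interval.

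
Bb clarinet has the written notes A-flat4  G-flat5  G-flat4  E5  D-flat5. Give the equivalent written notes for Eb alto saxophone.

First find concert pitch: the Bb clarinet sounds a major second below written, so A-flat4 G-flat5 G-flat4 E5 D-flat5 sounds Gb4 Fb5 Fb4 D5 Cb5.
Then write for Eb alto saxophone: it sounds a major sixth below written, so the part must be a major sixth above concert.
Gb4 → Eb5
Fb5 → Db6
Fb4 → Db5
D5 → B5
Cb5 → Ab5

Eb5 Db6 Db5 B5 Ab5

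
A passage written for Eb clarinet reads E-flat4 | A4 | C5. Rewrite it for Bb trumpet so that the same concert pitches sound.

First find concert pitch: the Eb clarinet sounds a minor third above written, so E-flat4 A4 C5 sounds Gb4 C5 Eb5.
Then write for Bb trumpet: it sounds a major second below written, so the part must be a major second above concert.
Gb4 → Ab4
C5 → D5
Eb5 → F5

Ab4 D5 F5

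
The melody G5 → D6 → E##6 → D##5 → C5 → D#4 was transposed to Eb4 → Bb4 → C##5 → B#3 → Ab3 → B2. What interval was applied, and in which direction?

From G5 to Eb4 is 10 letter names — a tenth of some quality.
Eb4 to G5 is 16 semitones, which makes it a major tenth; the second version is lower, so the direction is down.
Checking another pair — D#4 → B2 — gives the same interval.

down a major tenth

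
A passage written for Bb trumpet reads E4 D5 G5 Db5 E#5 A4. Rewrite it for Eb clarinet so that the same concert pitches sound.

First find concert pitch: the Bb trumpet sounds a major second below written, so E4 D5 G5 Db5 E#5 A4 sounds D4 C5 F5 Cb5 D#5 G4.
Then write for Eb clarinet: it sounds a minor third above written, so the part must be a minor third below concert.
D4 → B3
C5 → A4
F5 → D5
Cb5 → Ab4
D#5 → B#4
G4 → E4

B3 A4 D5 Ab4 B#4 E4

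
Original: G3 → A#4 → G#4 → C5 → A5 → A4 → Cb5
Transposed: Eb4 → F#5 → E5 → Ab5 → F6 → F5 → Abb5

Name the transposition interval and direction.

up a minor sixth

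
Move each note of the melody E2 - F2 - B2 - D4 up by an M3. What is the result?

E2 up a major third is G#2.
F2: a third up reaches A, and 4 semitones makes it A2.
B2 up a major third is D#3.
A major third up from D4 gives F#4.

G#2 A2 D#3 F#4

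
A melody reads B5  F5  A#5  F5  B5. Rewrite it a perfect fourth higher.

E6 Bb5 D#6 Bb5 E6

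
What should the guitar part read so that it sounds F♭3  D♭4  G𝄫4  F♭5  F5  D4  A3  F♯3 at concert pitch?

Fb4 Db5 Gbb5 Fb6 F6 D5 A4 F#4

The guitar sounds a perfect octave below written, so the written part must be a perfect octave above concert — transpose each note up.
Fb3 gives Fb4
Db4 gives Db5
Gbb4 gives Gbb5
Fb5 gives Fb6
F5 gives F6
D4 gives D5
A3 gives A4
F#3 gives F#4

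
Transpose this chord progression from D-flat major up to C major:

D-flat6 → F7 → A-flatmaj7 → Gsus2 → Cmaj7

D-flat major up to C major is a major seventh; each chord root moves by that interval while the quality stays the same.
D-flat6: root D-flat up a major seventh → C, giving C6.
F7: root F up a major seventh → E, giving E7.
A-flatmaj7: root A-flat up a major seventh → G, giving Gmaj7.
Gsus2: root G up a major seventh → F#, giving F#sus2.
Cmaj7: root C up a major seventh → B, giving Bmaj7.

C6 E7 Gmaj7 F#sus2 Bmaj7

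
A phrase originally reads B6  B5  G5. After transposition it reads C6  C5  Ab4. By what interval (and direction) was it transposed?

Take the first pair: B6 → C6. B to C spans 7 letter names, so the interval is some kind of seventh.
C6 to B6 is 11 semitones, which makes it a major seventh; the second version is lower, so the direction is down.
Checking another pair — G5 → Ab4 — gives the same interval.

down a major seventh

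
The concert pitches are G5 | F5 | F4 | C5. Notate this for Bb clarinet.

A5 G5 G4 D5

The Bb clarinet sounds a major second below written, so the written part must be a major second above concert — transpose each note up.
G5 → A5
F5 → G5
F4 → G4
C5 → D5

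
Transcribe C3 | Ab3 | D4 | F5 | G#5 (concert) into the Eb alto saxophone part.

A3 F4 B4 D6 E#6

The Eb alto saxophone sounds a major sixth below written, so the written part must be a major sixth above concert — transpose each note up.
C3 → A3
Ab3 → F4
D4 → B4
F5 → D6
G#5 → E#6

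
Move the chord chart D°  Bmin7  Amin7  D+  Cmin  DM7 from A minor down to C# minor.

F#° D#min7 C#min7 F#+ Emin F#M7

A minor down to C# minor is a minor sixth; each chord root moves by that interval while the quality stays the same.
D°: root D down a minor sixth → F#, giving F#°.
Bmin7: root B down a minor sixth → D#, giving D#min7.
Amin7: root A down a minor sixth → C#, giving C#min7.
D+: root D down a minor sixth → F#, giving F#+.
Cmin: root C down a minor sixth → E, giving Emin.
DM7: root D down a minor sixth → F#, giving F#M7.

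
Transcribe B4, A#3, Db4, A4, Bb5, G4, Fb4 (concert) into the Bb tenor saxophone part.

C#6 B#4 Eb5 B5 C7 A5 Gb5

The Bb tenor saxophone sounds a major ninth below written, so the written part must be a major ninth above concert — transpose each note up.
B4 to C#6
A#3 to B#4
Db4 to Eb5
A4 to B5
Bb5 to C7
G4 to A5
Fb4 to Gb5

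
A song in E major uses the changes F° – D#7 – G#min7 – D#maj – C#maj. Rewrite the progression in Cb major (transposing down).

E major down to Cb major is an augmented third; each chord root moves by that interval while the quality stays the same.
F°: root F down an augmented third → Dbb, giving Dbb°.
D#7: root D# down an augmented third → Bb, giving Bb7.
G#min7: root G# down an augmented third → Eb, giving Ebmin7.
D#maj: root D# down an augmented third → Bb, giving Bbmaj.
C#maj: root C# down an augmented third → Ab, giving Abmaj.

Dbb° Bb7 Ebmin7 Bbmaj Abmaj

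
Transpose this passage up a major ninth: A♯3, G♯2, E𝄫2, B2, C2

A major ninth up from A#3 gives B#4.
G#2 up a major ninth is A#3.
A major ninth up from Ebb2 gives Fb3.
B2 up a major ninth is C#4.
A major ninth up from C2 gives D3.

B#4 A#3 Fb3 C#4 D3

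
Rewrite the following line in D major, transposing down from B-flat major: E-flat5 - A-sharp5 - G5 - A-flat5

B-flat major to D major down is a minor sixth, so every note moves down by that interval.
Eb5 -> G4
A#5 -> C##5
G5 -> B4
Ab5 -> C5

G4 C##5 B4 C5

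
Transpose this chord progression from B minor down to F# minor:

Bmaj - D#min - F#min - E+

B minor down to F# minor is a perfect fourth; each chord root moves by that interval while the quality stays the same.
Bmaj: root B down a perfect fourth → F#, giving F#maj.
D#min: root D# down a perfect fourth → A#, giving A#min.
F#min: root F# down a perfect fourth → C#, giving C#min.
E+: root E down a perfect fourth → B, giving B+.

F#maj A#min C#min B+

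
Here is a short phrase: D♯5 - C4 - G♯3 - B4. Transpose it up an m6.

D#5 up a minor sixth is B5.
A minor sixth up from C4 gives Ab4.
G#3: a sixth up reaches E, and 8 semitones makes it E4.
B4 up a minor sixth is G5.

B5 Ab4 E4 G5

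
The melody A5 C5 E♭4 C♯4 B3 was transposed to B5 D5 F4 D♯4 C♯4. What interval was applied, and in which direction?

up a major second

Take the first pair: A5 → B5. A to B spans 2 letter names, so the interval is some kind of second.
A5 to B5 is 2 semitones, which makes it a major second; the second version is higher, so the direction is up.
Checking another pair — B3 → C#4 — gives the same interval.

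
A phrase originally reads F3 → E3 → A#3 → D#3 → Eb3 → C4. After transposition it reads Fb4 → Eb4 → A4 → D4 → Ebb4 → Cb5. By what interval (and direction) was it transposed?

up a diminished octave

Take the first pair: F3 → Fb4. F to F spans 8 letter names, so the interval is some kind of octave.
F3 to Fb4 is 11 semitones, which makes it a diminished octave; the second version is higher, so the direction is up.
Checking another pair — C4 → Cb5 — gives the same interval.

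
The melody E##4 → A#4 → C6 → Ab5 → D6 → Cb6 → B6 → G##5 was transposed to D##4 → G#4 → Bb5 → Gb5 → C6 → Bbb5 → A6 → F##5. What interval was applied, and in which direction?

down a major second

From E##4 to D##4 is 2 letter names — a second of some quality.
D##4 to E##4 is 2 semitones, which makes it a major second; the second version is lower, so the direction is down.
Checking another pair — G##5 → F##5 — gives the same interval.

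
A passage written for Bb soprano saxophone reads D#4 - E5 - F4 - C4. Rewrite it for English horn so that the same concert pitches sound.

G#4 A5 Bb4 F4

First find concert pitch: the Bb soprano saxophone sounds a major second below written, so D#4 E5 F4 C4 sounds C#4 D5 Eb4 Bb3.
Then write for English horn: it sounds a perfect fifth below written, so the part must be a perfect fifth above concert.
C#4 → G#4
D5 → A5
Eb4 → Bb4
Bb3 → F4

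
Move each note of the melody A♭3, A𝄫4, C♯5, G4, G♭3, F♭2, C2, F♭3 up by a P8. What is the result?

Ab4 Abb5 C#6 G5 Gb4 Fb3 C3 Fb4

Ab3 to Ab4
Abb4 to Abb5
C#5 to C#6
G4 to G5
Gb3 to Gb4
Fb2 to Fb3
C2 to C3
Fb3 to Fb4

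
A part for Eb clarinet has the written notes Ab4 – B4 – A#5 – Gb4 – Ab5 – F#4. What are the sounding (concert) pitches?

Cb5 D5 C#6 Bbb4 Cb6 A4

The Eb clarinet sounds a minor third above written, so transpose each written note up a minor third.
Ab4 becomes Cb5
B4 becomes D5
A#5 becomes C#6
Gb4 becomes Bbb4
Ab5 becomes Cb6
F#4 becomes A4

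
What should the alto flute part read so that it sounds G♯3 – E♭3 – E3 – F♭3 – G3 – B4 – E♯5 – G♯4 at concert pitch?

Written C4 sounds as G3 on the alto flute, so concert pitches are written a perfect fourth up.
G#3 -> C#4
Eb3 -> Ab3
E3 -> A3
Fb3 -> Bbb3
G3 -> C4
B4 -> E5
E#5 -> A#5
G#4 -> C#5

C#4 Ab3 A3 Bbb3 C4 E5 A#5 C#5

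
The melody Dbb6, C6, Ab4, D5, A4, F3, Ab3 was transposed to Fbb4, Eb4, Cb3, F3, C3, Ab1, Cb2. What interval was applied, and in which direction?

From Dbb6 to Fbb4 is 13 letter names — a thirteenth of some quality.
Fbb4 to Dbb6 is 21 semitones, which makes it a major thirteenth; the second version is lower, so the direction is down.
Checking another pair — Ab3 → Cb2 — gives the same interval.

down a major thirteenth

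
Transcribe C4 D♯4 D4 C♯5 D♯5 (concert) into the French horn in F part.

G4 A#4 A4 G#5 A#5

The French horn in F sounds a perfect fifth below written, so the written part must be a perfect fifth above concert — transpose each note up.
C4 → G4
D#4 → A#4
D4 → A4
C#5 → G#5
D#5 → A#5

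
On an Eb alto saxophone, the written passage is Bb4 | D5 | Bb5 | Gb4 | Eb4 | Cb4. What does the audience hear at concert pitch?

Written C4 on the Eb alto saxophone sounds as Eb3, a major sixth lower; apply that shift to every note.
Bb4 to Db4
D5 to F4
Bb5 to Db5
Gb4 to Bbb3
Eb4 to Gb3
Cb4 to Ebb3

Db4 F4 Db5 Bbb3 Gb3 Ebb3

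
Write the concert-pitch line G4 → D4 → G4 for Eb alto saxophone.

E5 B4 E5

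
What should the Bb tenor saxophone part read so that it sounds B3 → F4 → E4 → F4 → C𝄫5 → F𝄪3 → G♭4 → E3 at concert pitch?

C#5 G5 F#5 G5 Dbb6 G##4 Ab5 F#4

The Bb tenor saxophone sounds a major ninth below written, so the written part must be a major ninth above concert — transpose each note up.
B3 -> C#5
F4 -> G5
E4 -> F#5
F4 -> G5
Cbb5 -> Dbb6
F##3 -> G##4
Gb4 -> Ab5
E3 -> F#4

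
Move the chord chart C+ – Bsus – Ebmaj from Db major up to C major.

B+ A#sus Dmaj

Db major up to C major is a major seventh; each chord root moves by that interval while the quality stays the same.
C+: root C up a major seventh → B, giving B+.
Bsus: root B up a major seventh → A#, giving A#sus.
Ebmaj: root Eb up a major seventh → D, giving Dmaj.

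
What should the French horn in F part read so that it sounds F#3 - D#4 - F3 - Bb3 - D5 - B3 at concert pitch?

C#4 A#4 C4 F4 A5 F#4

Written C4 sounds as F3 on the French horn in F, so concert pitches are written a perfect fifth up.
F#3 -> C#4
D#4 -> A#4
F3 -> C4
Bb3 -> F4
D5 -> A5
B3 -> F#4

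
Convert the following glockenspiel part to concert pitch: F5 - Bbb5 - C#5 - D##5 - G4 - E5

F7 Bbb7 C#7 D##7 G6 E7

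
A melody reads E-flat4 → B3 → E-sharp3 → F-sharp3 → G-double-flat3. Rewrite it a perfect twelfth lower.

Ab2 E2 A#1 B1 Cbb2

Eb4 becomes Ab2
B3 becomes E2
E#3 becomes A#1
F#3 becomes B1
Gbb3 becomes Cbb2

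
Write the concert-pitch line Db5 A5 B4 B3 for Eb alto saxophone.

Bb5 F#6 G#5 G#4

The Eb alto saxophone sounds a major sixth below written, so the written part must be a major sixth above concert — transpose each note up.
Db5 gives Bb5
A5 gives F#6
B4 gives G#5
B3 gives G#4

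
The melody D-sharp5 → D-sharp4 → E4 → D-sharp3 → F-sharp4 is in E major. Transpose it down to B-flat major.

A4 A3 Bb3 A2 C4

E major to B-flat major down is an augmented fourth, so every note moves down by that interval.
D#5 gives A4
D#4 gives A3
E4 gives Bb3
D#3 gives A2
F#4 gives C4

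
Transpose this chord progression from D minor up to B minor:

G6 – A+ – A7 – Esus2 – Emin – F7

E6 F#+ F#7 C#sus2 C#min D7

D minor up to B minor is a major sixth; each chord root moves by that interval while the quality stays the same.
G6: root G up a major sixth → E, giving E6.
A+: root A up a major sixth → F#, giving F#+.
A7: root A up a major sixth → F#, giving F#7.
Esus2: root E up a major sixth → C#, giving C#sus2.
Emin: root E up a major sixth → C#, giving C#min.
F7: root F up a major sixth → D, giving D7.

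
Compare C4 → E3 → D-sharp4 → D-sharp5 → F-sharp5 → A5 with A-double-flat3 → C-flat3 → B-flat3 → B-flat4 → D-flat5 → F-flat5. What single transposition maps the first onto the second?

down an augmented third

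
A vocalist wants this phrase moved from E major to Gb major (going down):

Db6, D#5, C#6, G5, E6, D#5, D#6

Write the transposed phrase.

Fbb5 F4 Eb5 Bbb4 Gb5 F4 F5

E major to Gb major down is an augmented sixth, so every note moves down by that interval.
Db6 to Fbb5
D#5 to F4
C#6 to Eb5
G5 to Bbb4
E6 to Gb5
D#5 to F4
D#6 to F5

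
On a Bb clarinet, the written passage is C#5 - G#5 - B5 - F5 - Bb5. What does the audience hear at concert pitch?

The Bb clarinet sounds a major second below written, so transpose each written note down a major second.
C#5 to B4
G#5 to F#5
B5 to A5
F5 to Eb5
Bb5 to Ab5

B4 F#5 A5 Eb5 Ab5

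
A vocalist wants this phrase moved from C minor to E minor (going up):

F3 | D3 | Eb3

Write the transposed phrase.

A3 F#3 G3

From C up to E is a major third; apply that to each pitch.
F3 to A3
D3 to F#3
Eb3 to G3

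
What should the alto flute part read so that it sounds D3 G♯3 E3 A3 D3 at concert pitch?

The alto flute sounds a perfect fourth below written, so the written part must be a perfect fourth above concert — transpose each note up.
D3 → G3
G#3 → C#4
E3 → A3
A3 → D4
D3 → G3

G3 C#4 A3 D4 G3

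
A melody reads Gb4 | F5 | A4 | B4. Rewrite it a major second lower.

Fb4 Eb5 G4 A4

Gb4: a second down reaches F, and 2 semitones makes it Fb4.
F5: a second down reaches E, and 2 semitones makes it Eb5.
A4 down a major second is G4.
B4: a second down reaches A, and 2 semitones makes it A4.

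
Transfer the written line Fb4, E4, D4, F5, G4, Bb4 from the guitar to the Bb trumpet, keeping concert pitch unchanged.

Gb3 F#3 E3 G4 A3 C4

First find concert pitch: the guitar sounds a perfect octave below written, so Fb4 E4 D4 F5 G4 Bb4 sounds Fb3 E3 D3 F4 G3 Bb3.
Then write for Bb trumpet: it sounds a major second below written, so the part must be a major second above concert.
Fb3 → Gb3
E3 → F#3
D3 → E3
F4 → G4
G3 → A3
Bb3 → C4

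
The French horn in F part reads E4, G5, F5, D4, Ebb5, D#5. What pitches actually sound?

A3 C5 Bb4 G3 Abb4 G#4

The French horn in F sounds a perfect fifth below written, so transpose each written note down a perfect fifth.
E4 to A3
G5 to C5
F5 to Bb4
D4 to G3
Ebb5 to Abb4
D#5 to G#4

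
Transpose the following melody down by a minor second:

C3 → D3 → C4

C3 to B2
D3 to C#3
C4 to B3

B2 C#3 B3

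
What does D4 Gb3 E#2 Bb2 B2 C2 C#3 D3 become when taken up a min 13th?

D4 -> Bb5
Gb3 -> Ebb5
E#2 -> C#4
Bb2 -> Gb4
B2 -> G4
C2 -> Ab3
C#3 -> A4
D3 -> Bb4

Bb5 Ebb5 C#4 Gb4 G4 Ab3 A4 Bb4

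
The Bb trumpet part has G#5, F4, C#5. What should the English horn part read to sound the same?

First find concert pitch: the Bb trumpet sounds a major second below written, so G#5 F4 C#5 sounds F#5 Eb4 B4.
Then write for English horn: it sounds a perfect fifth below written, so the part must be a perfect fifth above concert.
F#5 → C#6
Eb4 → Bb4
B4 → F#5

C#6 Bb4 F#5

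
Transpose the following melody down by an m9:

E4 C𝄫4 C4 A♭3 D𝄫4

D#3 Bbb2 B2 G2 Cb3

E4 down a minor ninth is D#3.
A minor ninth down from Cbb4 gives Bbb2.
A minor ninth down from C4 gives B2.
Ab3: a ninth down reaches G, and 13 semitones makes it G2.
Dbb4: a ninth down reaches C, and 13 semitones makes it Cb3.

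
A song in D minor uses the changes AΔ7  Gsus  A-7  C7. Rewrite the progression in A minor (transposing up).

D minor up to A minor is a perfect fifth; each chord root moves by that interval while the quality stays the same.
AΔ7: root A up a perfect fifth → E, giving EΔ7.
Gsus: root G up a perfect fifth → D, giving Dsus.
A-7: root A up a perfect fifth → E, giving E-7.
C7: root C up a perfect fifth → G, giving G7.

EΔ7 Dsus E-7 G7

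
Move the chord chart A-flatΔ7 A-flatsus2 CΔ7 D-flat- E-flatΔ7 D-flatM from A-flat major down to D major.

DΔ7 Dsus2 F#Δ7 G- AΔ7 GM

A-flat major down to D major is a diminished fifth; each chord root moves by that interval while the quality stays the same.
A-flatΔ7: root A-flat down a diminished fifth → D, giving DΔ7.
A-flatsus2: root A-flat down a diminished fifth → D, giving Dsus2.
CΔ7: root C down a diminished fifth → F#, giving F#Δ7.
D-flat-: root D-flat down a diminished fifth → G, giving G-.
E-flatΔ7: root E-flat down a diminished fifth → A, giving AΔ7.
D-flatM: root D-flat down a diminished fifth → G, giving GM.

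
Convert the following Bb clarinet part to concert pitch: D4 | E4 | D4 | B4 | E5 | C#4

Written C4 on the Bb clarinet sounds as Bb3, a major second lower; apply that shift to every note.
D4 gives C4
E4 gives D4
D4 gives C4
B4 gives A4
E5 gives D5
C#4 gives B3

C4 D4 C4 A4 D5 B3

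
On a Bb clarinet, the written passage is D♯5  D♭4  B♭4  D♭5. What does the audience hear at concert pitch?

C#5 Cb4 Ab4 Cb5

Written C4 on the Bb clarinet sounds as Bb3, a major second lower; apply that shift to every note.
D#5 -> C#5
Db4 -> Cb4
Bb4 -> Ab4
Db5 -> Cb5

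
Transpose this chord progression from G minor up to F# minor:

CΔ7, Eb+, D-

G minor up to F# minor is a major seventh; each chord root moves by that interval while the quality stays the same.
CΔ7: root C up a major seventh → B, giving BΔ7.
Eb+: root Eb up a major seventh → D, giving D+.
D-: root D up a major seventh → C#, giving C#-.

BΔ7 D+ C#-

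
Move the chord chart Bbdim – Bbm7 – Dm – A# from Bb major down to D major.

Ddim Dm7 F#m C##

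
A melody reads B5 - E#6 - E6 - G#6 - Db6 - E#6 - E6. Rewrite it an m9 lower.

A#4 D##5 D#5 F##5 C5 D##5 D#5

B5: a ninth down reaches A, and 13 semitones makes it A#4.
E#6 down a minor ninth is D##5.
E6 down a minor ninth is D#5.
G#6 down a minor ninth is F##5.
Db6: a ninth down reaches C, and 13 semitones makes it C5.
A minor ninth down from E#6 gives D##5.
E6: a ninth down reaches D, and 13 semitones makes it D#5.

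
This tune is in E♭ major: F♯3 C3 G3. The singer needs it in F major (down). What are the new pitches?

From E♭ down to F is a minor seventh; apply that to each pitch.
F#3 becomes G#2
C3 becomes D2
G3 becomes A2

G#2 D2 A2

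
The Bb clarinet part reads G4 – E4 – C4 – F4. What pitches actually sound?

The Bb clarinet sounds a major second below written, so transpose each written note down a major second.
G4 gives F4
E4 gives D4
C4 gives Bb3
F4 gives Eb4

F4 D4 Bb3 Eb4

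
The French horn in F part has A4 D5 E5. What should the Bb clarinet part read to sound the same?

E4 A4 B4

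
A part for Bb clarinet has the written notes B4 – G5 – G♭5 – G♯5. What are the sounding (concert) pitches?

The Bb clarinet sounds a major second below written, so transpose each written note down a major second.
B4 to A4
G5 to F5
Gb5 to Fb5
G#5 to F#5

A4 F5 Fb5 F#5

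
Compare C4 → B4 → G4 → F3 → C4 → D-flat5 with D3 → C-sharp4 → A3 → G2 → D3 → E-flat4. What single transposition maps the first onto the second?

From C4 to D3 is 7 letter names — a seventh of some quality.
D3 to C4 is 10 semitones, which makes it a minor seventh; the second version is lower, so the direction is down.
Checking another pair — Db5 → Eb4 — gives the same interval.

down a minor seventh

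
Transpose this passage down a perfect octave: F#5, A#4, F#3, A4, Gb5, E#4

F#5 down a perfect octave is F#4.
A perfect octave down from A#4 gives A#3.
A perfect octave down from F#3 gives F#2.
A4 down a perfect octave is A3.
Gb5: an octave down reaches G, and 12 semitones makes it Gb4.
A perfect octave down from E#4 gives E#3.

F#4 A#3 F#2 A3 Gb4 E#3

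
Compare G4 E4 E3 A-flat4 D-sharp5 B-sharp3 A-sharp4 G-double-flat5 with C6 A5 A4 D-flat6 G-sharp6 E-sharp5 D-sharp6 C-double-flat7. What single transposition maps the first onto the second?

Take the first pair: G4 → C6. G to C spans 11 letter names, so the interval is some kind of eleventh.
G4 to C6 is 17 semitones, which makes it a perfect eleventh; the second version is higher, so the direction is up.
Checking another pair — Gbb5 → Cbb7 — gives the same interval.

up a perfect eleventh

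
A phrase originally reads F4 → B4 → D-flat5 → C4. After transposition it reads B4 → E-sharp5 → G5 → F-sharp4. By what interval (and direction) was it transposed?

up an augmented fourth

From F4 to B4 is 4 letter names — a fourth of some quality.
F4 to B4 is 6 semitones, which makes it an augmented fourth; the second version is higher, so the direction is up.
Checking another pair — C4 → F#4 — gives the same interval.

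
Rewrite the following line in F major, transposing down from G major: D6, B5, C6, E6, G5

C6 A5 Bb5 D6 F5

G major to F major down is a major second, so every note moves down by that interval.
D6 becomes C6
B5 becomes A5
C6 becomes Bb5
E6 becomes D6
G5 becomes F5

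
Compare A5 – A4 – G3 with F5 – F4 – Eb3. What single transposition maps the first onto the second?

down a major third

From A5 to F5 is 3 letter names — a third of some quality.
F5 to A5 is 4 semitones, which makes it a major third; the second version is lower, so the direction is down.
Checking another pair — G3 → Eb3 — gives the same interval.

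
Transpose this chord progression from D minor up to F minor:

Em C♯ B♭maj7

Gm E Dbmaj7

D minor up to F minor is a minor third; each chord root moves by that interval while the quality stays the same.
Em: root E up a minor third → G, giving Gm.
C♯: root C♯ up a minor third → E, giving E.
B♭maj7: root B♭ up a minor third → Db, giving Dbmaj7.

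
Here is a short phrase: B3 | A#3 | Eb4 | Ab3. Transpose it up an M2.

C#4 B#3 F4 Bb3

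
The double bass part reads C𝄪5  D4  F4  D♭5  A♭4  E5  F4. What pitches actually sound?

C##4 D3 F3 Db4 Ab3 E4 F3

The double bass sounds a perfect octave below written, so transpose each written note down a perfect octave.
C##5 to C##4
D4 to D3
F4 to F3
Db5 to Db4
Ab4 to Ab3
E5 to E4
F4 to F3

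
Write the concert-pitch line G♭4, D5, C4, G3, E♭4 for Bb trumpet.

Ab4 E5 D4 A3 F4

Written C4 sounds as Bb3 on the Bb trumpet, so concert pitches are written a major second up.
Gb4 → Ab4
D5 → E5
C4 → D4
G3 → A3
Eb4 → F4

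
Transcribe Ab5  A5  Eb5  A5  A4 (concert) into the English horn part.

Written C4 sounds as F3 on the English horn, so concert pitches are written a perfect fifth up.
Ab5 → Eb6
A5 → E6
Eb5 → Bb5
A5 → E6
A4 → E5

Eb6 E6 Bb5 E6 E5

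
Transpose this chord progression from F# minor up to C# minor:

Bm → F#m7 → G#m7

F#m C#m7 D#m7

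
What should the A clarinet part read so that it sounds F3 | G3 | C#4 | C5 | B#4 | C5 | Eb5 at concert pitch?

The A clarinet sounds a minor third below written, so the written part must be a minor third above concert — transpose each note up.
F3 -> Ab3
G3 -> Bb3
C#4 -> E4
C5 -> Eb5
B#4 -> D#5
C5 -> Eb5
Eb5 -> Gb5

Ab3 Bb3 E4 Eb5 D#5 Eb5 Gb5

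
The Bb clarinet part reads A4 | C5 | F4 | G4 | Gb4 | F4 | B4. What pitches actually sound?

The Bb clarinet sounds a major second below written, so transpose each written note down a major second.
A4 gives G4
C5 gives Bb4
F4 gives Eb4
G4 gives F4
Gb4 gives Fb4
F4 gives Eb4
B4 gives A4

G4 Bb4 Eb4 F4 Fb4 Eb4 A4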